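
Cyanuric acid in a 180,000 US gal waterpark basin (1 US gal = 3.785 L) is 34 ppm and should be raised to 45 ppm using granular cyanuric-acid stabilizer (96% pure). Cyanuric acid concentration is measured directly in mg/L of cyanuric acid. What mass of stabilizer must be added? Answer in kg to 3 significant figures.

7.81 kg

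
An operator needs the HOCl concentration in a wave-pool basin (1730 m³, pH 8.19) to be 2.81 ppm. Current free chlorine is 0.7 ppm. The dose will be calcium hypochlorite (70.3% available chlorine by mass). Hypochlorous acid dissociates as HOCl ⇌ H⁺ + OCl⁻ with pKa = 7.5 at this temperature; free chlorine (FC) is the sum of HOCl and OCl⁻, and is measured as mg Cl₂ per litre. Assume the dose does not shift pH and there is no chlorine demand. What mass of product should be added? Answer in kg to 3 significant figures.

Volume: 1730 m³ = 1,730,000 L.
[OCl⁻]/[HOCl] = 10^(pH − pKa) = 10^(8.19 − 7.5) = 4.898; fraction as HOCl = 1/(1 + 4.898) = 0.1696.
Free chlorine required for 2.81 ppm HOCl: 2.81 / 0.1696 = 16.57 ppm.
FC to add: 16.57 − 0.7 = 15.87 mg/L as Cl₂.
Cl₂ equivalent: 15.87 mg/L × 1,730,000 L = 27,460 g.
Product at 70.3% available Cl: 27,460 / 0.703 = 39,060 g.

39.1 kg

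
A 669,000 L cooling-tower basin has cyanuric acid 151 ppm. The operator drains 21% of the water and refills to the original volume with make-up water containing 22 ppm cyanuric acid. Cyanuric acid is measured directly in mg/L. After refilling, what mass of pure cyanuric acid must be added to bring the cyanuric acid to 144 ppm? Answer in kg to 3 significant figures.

13.4 kg

After draining 21% and refilling: 151 × 0.79 + 22 × 0.21 = 123.91 ppm.
Deficit to target: 144 − 123.91 = 20.09 mg/L.
Mass: 20.09 mg/L × 669,000 L = 13,440 g cyanuric acid.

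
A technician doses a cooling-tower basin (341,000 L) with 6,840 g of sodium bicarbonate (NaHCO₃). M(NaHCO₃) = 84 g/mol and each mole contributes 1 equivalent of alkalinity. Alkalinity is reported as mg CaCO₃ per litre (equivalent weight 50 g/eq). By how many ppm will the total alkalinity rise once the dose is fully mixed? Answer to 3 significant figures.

11.9 ppm

Moles of NaHCO₃: 6,840 g ÷ 84 g/mol = 81.43 mol → 81.43 eq of alkalinity.
As CaCO₃: 81.43 eq × 50 g/eq = 4071 g.
Rise: 4071 g / 341,000 L × 1000 = 11.94 mg/L.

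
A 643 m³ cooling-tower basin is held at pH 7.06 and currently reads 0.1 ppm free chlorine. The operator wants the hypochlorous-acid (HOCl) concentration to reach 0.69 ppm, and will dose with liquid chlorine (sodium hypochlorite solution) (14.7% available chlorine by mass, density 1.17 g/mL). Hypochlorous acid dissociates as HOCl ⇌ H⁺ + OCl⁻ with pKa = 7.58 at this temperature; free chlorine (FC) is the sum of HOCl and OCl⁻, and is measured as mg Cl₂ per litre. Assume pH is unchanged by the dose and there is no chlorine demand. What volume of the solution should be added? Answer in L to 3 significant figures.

Volume: 643 m³ = 643,000 L.
[OCl⁻]/[HOCl] = 10^(pH − pKa) = 10^(7.06 − 7.58) = 0.302; fraction as HOCl = 1/(1 + 0.302) = 0.7681.
Free chlorine required for 0.69 ppm HOCl: 0.69 / 0.7681 = 0.8984 ppm.
FC to add: 0.8984 − 0.1 = 0.7984 mg/L as Cl₂.
Cl₂ equivalent: 0.7984 mg/L × 643,000 L = 513.4 g.
Product at 14.7% available Cl: 513.4 / 0.147 = 3492 g.
Volume: 3492 g ÷ 1.17 g/mL = 2985 mL.

2.98 L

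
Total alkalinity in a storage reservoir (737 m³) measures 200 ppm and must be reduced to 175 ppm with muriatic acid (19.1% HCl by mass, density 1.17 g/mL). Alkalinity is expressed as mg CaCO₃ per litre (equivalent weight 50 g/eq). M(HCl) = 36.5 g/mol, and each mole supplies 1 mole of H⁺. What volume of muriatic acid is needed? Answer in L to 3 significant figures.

Volume: 737 m³ = 737,000 L.
Alkalinity to neutralize: (200 − 175) = 25 mg/L as CaCO₃ × 737,000 L = 18,420 g as CaCO₃.
Equivalents of H⁺ required: 18,420 ÷ 50 g/eq = 368.5 eq = 368.5 mol HCl.
Mass of HCl: 368.5 × 36.5 = 13,450 g.
Mass of 19.1% solution: 13,450 / 0.191 = 70,420 g.
Volume: 70,420 g ÷ 1.17 g/mL = 60,190 mL.

60.2 L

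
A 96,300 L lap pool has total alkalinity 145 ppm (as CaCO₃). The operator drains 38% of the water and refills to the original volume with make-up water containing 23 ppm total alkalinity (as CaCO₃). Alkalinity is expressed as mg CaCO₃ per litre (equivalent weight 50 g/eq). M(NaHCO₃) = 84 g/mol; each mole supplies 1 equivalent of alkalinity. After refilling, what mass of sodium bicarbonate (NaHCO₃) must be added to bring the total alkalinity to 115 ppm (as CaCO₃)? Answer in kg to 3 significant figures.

After draining 38% and refilling: 145 × 0.62 + 23 × 0.38 = 98.64 ppm.
Deficit to target: 115 − 98.64 = 16.36 mg/L.
As CaCO₃: 16.36 mg/L × 96,300 L = 1575 g; ÷ 50 g/eq ÷ 1 = 31.51 mol NaHCO₃.
Mass: 31.51 × 84 = 2647 g.

2.65 kg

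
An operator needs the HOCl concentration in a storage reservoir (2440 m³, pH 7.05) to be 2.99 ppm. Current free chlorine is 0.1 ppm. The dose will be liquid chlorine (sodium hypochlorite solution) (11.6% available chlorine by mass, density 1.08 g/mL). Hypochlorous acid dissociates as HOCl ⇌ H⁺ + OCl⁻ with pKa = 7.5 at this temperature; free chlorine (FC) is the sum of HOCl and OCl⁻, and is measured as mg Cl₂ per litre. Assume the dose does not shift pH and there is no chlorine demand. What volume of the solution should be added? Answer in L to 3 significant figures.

76.9 L

Volume: 2440 m³ = 2,440,000 L.
[OCl⁻]/[HOCl] = 10^(pH − pKa) = 10^(7.05 − 7.5) = 0.3548; fraction as HOCl = 1/(1 + 0.3548) = 0.7381.
Free chlorine required for 2.99 ppm HOCl: 2.99 / 0.7381 = 4.051 ppm.
FC to add: 4.051 − 0.1 = 3.951 mg/L as Cl₂.
Cl₂ equivalent: 3.951 mg/L × 2,440,000 L = 9640 g.
Product at 11.6% available Cl: 9640 / 0.116 = 83,100 g.
Volume: 83,100 g ÷ 1.08 g/mL = 76,950 mL.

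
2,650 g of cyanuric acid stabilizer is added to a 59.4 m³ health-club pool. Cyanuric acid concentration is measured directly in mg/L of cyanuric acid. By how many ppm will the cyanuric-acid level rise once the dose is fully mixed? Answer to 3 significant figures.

Volume: 59.4 m³ = 59,400 L.
Rise: 2,650 g / 59,400 L × 1000 = 44.61 mg/L.

44.6 ppm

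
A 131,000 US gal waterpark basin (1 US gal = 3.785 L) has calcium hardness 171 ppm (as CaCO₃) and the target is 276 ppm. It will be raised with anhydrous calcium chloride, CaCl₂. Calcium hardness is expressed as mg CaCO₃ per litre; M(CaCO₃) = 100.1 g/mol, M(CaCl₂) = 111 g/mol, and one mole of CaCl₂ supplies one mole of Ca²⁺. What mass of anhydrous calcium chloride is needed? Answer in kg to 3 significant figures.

Volume: 131,000 US gal × 3.785 L/gal = 495,835 L.
Hardness to add: (276 − 171) = 105 mg/L as CaCO₃ × 495,835 L = 52,060 g as CaCO₃.
Moles of Ca²⁺ (1 mol Ca²⁺ ≡ 1 mol CaCO₃): 52,060 / 100.1 g/mol = 520.1 mol.
Mass of CaCl₂: 520.1 × 111 = 57,730 g.

57.7 kg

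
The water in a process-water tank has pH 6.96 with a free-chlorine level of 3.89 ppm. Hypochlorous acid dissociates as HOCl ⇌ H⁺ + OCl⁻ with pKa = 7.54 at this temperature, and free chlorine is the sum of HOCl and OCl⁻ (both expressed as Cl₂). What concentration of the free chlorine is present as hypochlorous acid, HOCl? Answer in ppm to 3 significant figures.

[OCl⁻]/[HOCl] = 10^(pH − pKa) = 10^(6.96 − 7.54) = 10^-0.58 = 0.263.
Fraction as HOCl = 1 / (1 + 0.263) = 0.7917.
HOCl = 0.7917 × 3.89 ppm = 3.08 ppm.

3.08 ppm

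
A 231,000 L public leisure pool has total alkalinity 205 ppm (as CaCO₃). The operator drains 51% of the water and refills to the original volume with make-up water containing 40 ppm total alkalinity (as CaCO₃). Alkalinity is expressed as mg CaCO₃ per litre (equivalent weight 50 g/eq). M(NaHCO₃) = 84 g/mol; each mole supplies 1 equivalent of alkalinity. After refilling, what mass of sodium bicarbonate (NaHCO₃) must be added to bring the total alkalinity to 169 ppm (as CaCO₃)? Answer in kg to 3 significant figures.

After draining 51% and refilling: 205 × 0.49 + 40 × 0.51 = 120.85 ppm.
Deficit to target: 169 − 120.85 = 48.15 mg/L.
As CaCO₃: 48.15 mg/L × 231,000 L = 11,120 g; ÷ 50 g/eq ÷ 1 = 222.5 mol NaHCO₃.
Mass: 222.5 × 84 = 18,690 g.

18.7 kg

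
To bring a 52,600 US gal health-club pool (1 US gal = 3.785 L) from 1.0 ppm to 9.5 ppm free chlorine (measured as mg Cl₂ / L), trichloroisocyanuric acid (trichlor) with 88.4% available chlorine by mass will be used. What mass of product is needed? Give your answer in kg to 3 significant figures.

Volume: 52,600 US gal × 3.785 L/gal = 199,091 L.
Chlorine deficit: 9.5 − 1.0 = 8.5 ppm = 8.5 mg/L as Cl₂.
Cl₂ equivalent needed: 8.5 mg/L × 199,091 L = 1,692,000 mg = 1692 g.
Product at 88.4% available chlorine: 1692 / 0.884 = 1914 g.

1.91 kg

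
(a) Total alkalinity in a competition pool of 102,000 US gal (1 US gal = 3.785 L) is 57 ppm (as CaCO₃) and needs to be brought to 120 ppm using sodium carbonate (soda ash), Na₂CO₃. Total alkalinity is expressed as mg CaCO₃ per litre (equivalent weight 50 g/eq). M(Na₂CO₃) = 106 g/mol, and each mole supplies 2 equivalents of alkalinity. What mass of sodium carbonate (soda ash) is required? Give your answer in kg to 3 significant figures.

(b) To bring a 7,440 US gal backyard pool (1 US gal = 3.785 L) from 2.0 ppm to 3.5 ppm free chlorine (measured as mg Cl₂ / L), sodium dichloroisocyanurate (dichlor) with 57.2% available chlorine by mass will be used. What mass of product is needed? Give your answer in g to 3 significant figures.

(a) 25.8 kg; (b) 73.8 g

(a) Volume: 102,000 US gal × 3.785 L/gal = 386,070 L.
(a) Alkalinity to add: (120 − 57) = 63 mg/L as CaCO₃ × 386,070 L = 24,320 g as CaCO₃.
(a) Equivalents: 24,320 g ÷ 50 g/eq = 486.4 eq.
(a) Each mole of Na₂CO₃ supplies 2 eq, so 486.4 / 2 = 243.2 mol.
(a) Mass: 243.2 mol × 106 g/mol = 25,780 g.

(b) Volume: 7,440 US gal × 3.785 L/gal = 28,160 L.
(b) Chlorine deficit: 3.5 − 2.0 = 1.5 ppm = 1.5 mg/L as Cl₂.
(b) Cl₂ equivalent needed: 1.5 mg/L × 28,160 L = 42,240 mg = 42.24 g.
(b) Product at 57.2% available chlorine: 42.24 / 0.572 = 73.85 g.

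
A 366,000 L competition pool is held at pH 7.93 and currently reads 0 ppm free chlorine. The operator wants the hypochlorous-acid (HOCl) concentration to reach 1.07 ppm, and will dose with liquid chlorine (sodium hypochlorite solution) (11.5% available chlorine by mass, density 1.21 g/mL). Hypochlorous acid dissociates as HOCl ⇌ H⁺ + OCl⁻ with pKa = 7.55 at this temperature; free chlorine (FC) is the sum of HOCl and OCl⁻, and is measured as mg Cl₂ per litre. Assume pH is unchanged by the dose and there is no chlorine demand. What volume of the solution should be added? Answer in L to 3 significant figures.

9.57 L

[OCl⁻]/[HOCl] = 10^(pH − pKa) = 10^(7.93 − 7.55) = 2.399; fraction as HOCl = 1/(1 + 2.399) = 0.2942.
Free chlorine required for 1.07 ppm HOCl: 1.07 / 0.2942 = 3.637 ppm.
FC to add: 3.637 − 0 = 3.637 mg/L as Cl₂.
Cl₂ equivalent: 3.637 mg/L × 366,000 L = 1331 g.
Product at 11.5% available Cl: 1331 / 0.115 = 11,570 g.
Volume: 11,570 g ÷ 1.21 g/mL = 9566 mL.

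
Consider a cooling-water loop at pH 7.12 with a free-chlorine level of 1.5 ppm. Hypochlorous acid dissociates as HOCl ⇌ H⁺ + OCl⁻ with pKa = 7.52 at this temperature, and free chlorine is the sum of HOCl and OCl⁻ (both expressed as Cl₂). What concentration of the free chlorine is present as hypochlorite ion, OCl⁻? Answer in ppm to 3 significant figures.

[OCl⁻]/[HOCl] = 10^(pH − pKa) = 10^(7.12 − 7.52) = 10^-0.40 = 0.3981.
Fraction as HOCl = 1 / (1 + 0.3981) = 0.7153.
OCl⁻ = (1 − 0.7153) × 1.5 ppm = 0.4271 ppm.

0.427 ppm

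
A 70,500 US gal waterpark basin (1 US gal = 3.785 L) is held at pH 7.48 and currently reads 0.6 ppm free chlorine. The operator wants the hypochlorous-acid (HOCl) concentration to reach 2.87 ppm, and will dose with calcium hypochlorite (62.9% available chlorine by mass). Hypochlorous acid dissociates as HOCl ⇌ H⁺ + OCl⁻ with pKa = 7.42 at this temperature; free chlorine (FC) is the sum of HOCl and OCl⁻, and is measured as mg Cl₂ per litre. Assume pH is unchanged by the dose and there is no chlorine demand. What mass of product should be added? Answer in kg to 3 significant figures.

Volume: 70,500 US gal × 3.785 L/gal = 266,842 L.
[OCl⁻]/[HOCl] = 10^(pH − pKa) = 10^(7.48 − 7.42) = 1.148; fraction as HOCl = 1/(1 + 1.148) = 0.4655.
Free chlorine required for 2.87 ppm HOCl: 2.87 / 0.4655 = 6.165 ppm.
FC to add: 6.165 − 0.6 = 5.565 mg/L as Cl₂.
Cl₂ equivalent: 5.565 mg/L × 266,842 L = 1485 g.
Product at 62.9% available Cl: 1485 / 0.629 = 2361 g.

2.36 kg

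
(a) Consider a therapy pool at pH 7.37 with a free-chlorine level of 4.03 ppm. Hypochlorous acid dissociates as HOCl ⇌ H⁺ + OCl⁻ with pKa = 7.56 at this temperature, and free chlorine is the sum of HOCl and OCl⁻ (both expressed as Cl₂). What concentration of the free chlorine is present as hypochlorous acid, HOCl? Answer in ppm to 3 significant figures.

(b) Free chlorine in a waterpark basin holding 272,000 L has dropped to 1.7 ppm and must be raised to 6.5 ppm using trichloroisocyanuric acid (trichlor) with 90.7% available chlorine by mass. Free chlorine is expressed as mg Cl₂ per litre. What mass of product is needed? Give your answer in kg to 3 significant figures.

(a) [OCl⁻]/[HOCl] = 10^(pH − pKa) = 10^(7.37 − 7.56) = 10^-0.19 = 0.6457.
(a) Fraction as HOCl = 1 / (1 + 0.6457) = 0.6077.
(a) HOCl = 0.6077 × 4.03 ppm = 2.449 ppm.

(b) Chlorine deficit: 6.5 − 1.7 = 4.8 ppm = 4.8 mg/L as Cl₂.
(b) Cl₂ equivalent needed: 4.8 mg/L × 272,000 L = 1,306,000 mg = 1306 g.
(b) Product at 90.7% available chlorine: 1306 / 0.907 = 1439 g.

(a) 2.45 ppm; (b) 1.44 kg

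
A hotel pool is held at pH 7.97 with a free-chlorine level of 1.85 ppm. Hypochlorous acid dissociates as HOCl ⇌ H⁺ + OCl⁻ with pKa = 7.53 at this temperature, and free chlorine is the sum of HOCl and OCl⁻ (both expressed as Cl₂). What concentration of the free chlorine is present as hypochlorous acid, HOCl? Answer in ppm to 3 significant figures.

[OCl⁻]/[HOCl] = 10^(pH − pKa) = 10^(7.97 − 7.53) = 10^0.44 = 2.754.
Fraction as HOCl = 1 / (1 + 2.754) = 0.2664.
HOCl = 0.2664 × 1.85 ppm = 0.4928 ppm.

0.493 ppm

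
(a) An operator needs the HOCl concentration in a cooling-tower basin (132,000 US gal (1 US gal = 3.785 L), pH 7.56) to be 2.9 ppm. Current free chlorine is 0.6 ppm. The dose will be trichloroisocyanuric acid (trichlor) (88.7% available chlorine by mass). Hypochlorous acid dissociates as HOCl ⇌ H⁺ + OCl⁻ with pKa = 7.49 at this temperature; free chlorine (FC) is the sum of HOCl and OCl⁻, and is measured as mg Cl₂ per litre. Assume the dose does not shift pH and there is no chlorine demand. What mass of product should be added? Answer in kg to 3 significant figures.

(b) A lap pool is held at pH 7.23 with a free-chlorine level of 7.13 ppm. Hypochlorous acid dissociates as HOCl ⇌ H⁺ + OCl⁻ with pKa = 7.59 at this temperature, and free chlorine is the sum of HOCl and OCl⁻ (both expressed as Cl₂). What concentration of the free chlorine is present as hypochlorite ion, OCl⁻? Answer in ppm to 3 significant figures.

(a) 3.21 kg; (b) 2.17 ppm

(a) Volume: 132,000 US gal × 3.785 L/gal = 499,620 L.
(a) [OCl⁻]/[HOCl] = 10^(pH − pKa) = 10^(7.56 − 7.49) = 1.175; fraction as HOCl = 1/(1 + 1.175) = 0.4598.
(a) Free chlorine required for 2.9 ppm HOCl: 2.9 / 0.4598 = 6.307 ppm.
(a) FC to add: 6.307 − 0.6 = 5.707 mg/L as Cl₂.
(a) Cl₂ equivalent: 5.707 mg/L × 499,620 L = 2851 g.
(a) Product at 88.7% available Cl: 2851 / 0.887 = 3215 g.

(b) [OCl⁻]/[HOCl] = 10^(pH − pKa) = 10^(7.23 − 7.59) = 10^-0.36 = 0.4365.
(b) Fraction as HOCl = 1 / (1 + 0.4365) = 0.6961.
(b) OCl⁻ = (1 − 0.6961) × 7.13 ppm = 2.167 ppm.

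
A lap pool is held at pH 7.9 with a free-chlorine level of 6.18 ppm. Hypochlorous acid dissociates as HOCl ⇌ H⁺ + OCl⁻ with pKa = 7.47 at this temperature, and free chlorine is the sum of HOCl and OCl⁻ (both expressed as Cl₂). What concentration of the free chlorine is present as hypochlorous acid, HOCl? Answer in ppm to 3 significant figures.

1.67 ppm

[OCl⁻]/[HOCl] = 10^(pH − pKa) = 10^(7.9 − 7.47) = 10^0.43 = 2.692.
Fraction as HOCl = 1 / (1 + 2.692) = 0.2709.
HOCl = 0.2709 × 6.18 ppm = 1.674 ppm.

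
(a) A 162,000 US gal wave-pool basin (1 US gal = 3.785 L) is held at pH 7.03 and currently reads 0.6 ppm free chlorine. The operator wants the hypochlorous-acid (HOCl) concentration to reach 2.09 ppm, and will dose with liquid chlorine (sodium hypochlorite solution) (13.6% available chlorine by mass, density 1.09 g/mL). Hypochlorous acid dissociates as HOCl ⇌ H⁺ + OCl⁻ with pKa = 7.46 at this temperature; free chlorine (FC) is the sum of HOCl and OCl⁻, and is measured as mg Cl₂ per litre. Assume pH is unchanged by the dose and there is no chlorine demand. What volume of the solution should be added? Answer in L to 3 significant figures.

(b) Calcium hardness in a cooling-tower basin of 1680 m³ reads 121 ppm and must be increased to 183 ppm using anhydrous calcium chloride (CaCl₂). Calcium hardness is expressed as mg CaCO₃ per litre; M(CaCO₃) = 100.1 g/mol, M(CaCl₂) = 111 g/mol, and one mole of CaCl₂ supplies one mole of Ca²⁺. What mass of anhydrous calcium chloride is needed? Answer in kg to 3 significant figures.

(a) Volume: 162,000 US gal × 3.785 L/gal = 613,170 L.
(a) [OCl⁻]/[HOCl] = 10^(pH − pKa) = 10^(7.03 − 7.46) = 0.3715; fraction as HOCl = 1/(1 + 0.3715) = 0.7291.
(a) Free chlorine required for 2.09 ppm HOCl: 2.09 / 0.7291 = 2.867 ppm.
(a) FC to add: 2.867 − 0.6 = 2.267 mg/L as Cl₂.
(a) Cl₂ equivalent: 2.267 mg/L × 613,170 L = 1390 g.
(a) Product at 13.6% available Cl: 1390 / 0.136 = 10,220 g.
(a) Volume: 10,220 g ÷ 1.09 g/mL = 9375 mL.

(b) Volume: 1680 m³ = 1,680,000 L.
(b) Hardness to add: (183 − 121) = 62 mg/L as CaCO₃ × 1,680,000 L = 104,200 g as CaCO₃.
(b) Moles of Ca²⁺ (1 mol Ca²⁺ ≡ 1 mol CaCO₃): 104,200 / 100.1 g/mol = 1041 mol.
(b) Mass of CaCl₂: 1041 × 111 = 115,500 g.

(a) 9.38 L; (b) 116 kg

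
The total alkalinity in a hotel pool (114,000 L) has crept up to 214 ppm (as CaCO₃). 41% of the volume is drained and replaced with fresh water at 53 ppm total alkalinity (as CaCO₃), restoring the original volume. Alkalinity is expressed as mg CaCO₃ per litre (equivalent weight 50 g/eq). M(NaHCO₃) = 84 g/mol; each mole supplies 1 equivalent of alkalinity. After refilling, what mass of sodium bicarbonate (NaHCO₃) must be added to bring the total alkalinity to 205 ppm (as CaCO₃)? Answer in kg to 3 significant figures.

10.9 kg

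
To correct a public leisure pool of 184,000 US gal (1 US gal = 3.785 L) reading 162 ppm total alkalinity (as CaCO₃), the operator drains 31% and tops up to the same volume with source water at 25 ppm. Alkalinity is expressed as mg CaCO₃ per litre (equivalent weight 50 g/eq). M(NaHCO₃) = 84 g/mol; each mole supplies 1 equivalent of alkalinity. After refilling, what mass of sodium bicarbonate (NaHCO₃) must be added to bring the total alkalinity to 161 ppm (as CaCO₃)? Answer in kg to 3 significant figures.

48.5 kg

Volume: 184,000 US gal × 3.785 L/gal = 696,440 L.
After draining 31% and refilling: 162 × 0.69 + 25 × 0.31 = 119.53 ppm.
Deficit to target: 161 − 119.53 = 41.47 mg/L.
As CaCO₃: 41.47 mg/L × 696,440 L = 28,880 g; ÷ 50 g/eq ÷ 1 = 577.6 mol NaHCO₃.
Mass: 577.6 × 84 = 48,520 g.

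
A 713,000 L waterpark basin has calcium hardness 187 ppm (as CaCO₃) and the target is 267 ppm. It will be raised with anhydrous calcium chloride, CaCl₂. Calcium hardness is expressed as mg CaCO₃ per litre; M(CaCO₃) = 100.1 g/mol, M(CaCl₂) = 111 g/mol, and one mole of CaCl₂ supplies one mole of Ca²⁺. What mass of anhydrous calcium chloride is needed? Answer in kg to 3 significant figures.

63.3 kg

Hardness to add: (267 − 187) = 80 mg/L as CaCO₃ × 713,000 L = 57,040 g as CaCO₃.
Moles of Ca²⁺ (1 mol Ca²⁺ ≡ 1 mol CaCO₃): 57,040 / 100.1 g/mol = 569.8 mol.
Mass of CaCl₂: 569.8 × 111 = 63,250 g.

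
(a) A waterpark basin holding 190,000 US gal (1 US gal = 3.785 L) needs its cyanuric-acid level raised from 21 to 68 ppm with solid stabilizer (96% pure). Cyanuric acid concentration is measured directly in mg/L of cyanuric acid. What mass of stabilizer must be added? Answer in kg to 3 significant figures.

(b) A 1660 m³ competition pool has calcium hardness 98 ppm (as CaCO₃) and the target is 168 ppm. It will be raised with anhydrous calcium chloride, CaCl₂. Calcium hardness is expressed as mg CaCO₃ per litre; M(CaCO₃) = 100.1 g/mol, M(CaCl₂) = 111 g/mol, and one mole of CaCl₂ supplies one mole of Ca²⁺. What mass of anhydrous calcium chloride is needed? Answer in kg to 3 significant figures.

(a) Volume: 190,000 US gal × 3.785 L/gal = 719,150 L.
(a) CYA to add: (68 − 21) = 47 mg/L × 719,150 L = 33,800 g cyanuric acid.
(a) At 96% purity: 33,800 / 0.96 = 35,210 g product.

(b) Volume: 1660 m³ = 1,660,000 L.
(b) Hardness to add: (168 − 98) = 70 mg/L as CaCO₃ × 1,660,000 L = 116,200 g as CaCO₃.
(b) Moles of Ca²⁺ (1 mol Ca²⁺ ≡ 1 mol CaCO₃): 116,200 / 100.1 g/mol = 1161 mol.
(b) Mass of CaCl₂: 1161 × 111 = 128,900 g.

(a) 35.2 kg; (b) 129 kg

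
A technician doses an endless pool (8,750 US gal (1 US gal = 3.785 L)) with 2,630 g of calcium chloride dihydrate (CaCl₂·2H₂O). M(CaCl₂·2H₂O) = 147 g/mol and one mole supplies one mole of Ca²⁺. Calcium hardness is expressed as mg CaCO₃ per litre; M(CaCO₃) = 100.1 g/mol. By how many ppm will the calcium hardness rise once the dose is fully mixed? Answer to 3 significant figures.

Volume: 8,750 US gal × 3.785 L/gal = 33,119 L.
Moles of Ca²⁺: 2,630 g ÷ 147 g/mol = 17.89 mol.
As CaCO₃: 17.89 mol × 100.1 g/mol = 1791 g.
Rise: 1791 g / 33,119 L × 1000 = 54.08 mg/L.

54.1 ppm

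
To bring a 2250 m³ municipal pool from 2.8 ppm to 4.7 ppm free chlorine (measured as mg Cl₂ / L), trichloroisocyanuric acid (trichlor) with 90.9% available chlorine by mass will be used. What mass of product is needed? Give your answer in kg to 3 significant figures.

4.70 kg

Volume: 2250 m³ = 2,250,000 L.
Chlorine deficit: 4.7 − 2.8 = 1.9 ppm = 1.9 mg/L as Cl₂.
Cl₂ equivalent needed: 1.9 mg/L × 2,250,000 L = 4,275,000 mg = 4275 g.
Product at 90.9% available chlorine: 4275 / 0.909 = 4703 g.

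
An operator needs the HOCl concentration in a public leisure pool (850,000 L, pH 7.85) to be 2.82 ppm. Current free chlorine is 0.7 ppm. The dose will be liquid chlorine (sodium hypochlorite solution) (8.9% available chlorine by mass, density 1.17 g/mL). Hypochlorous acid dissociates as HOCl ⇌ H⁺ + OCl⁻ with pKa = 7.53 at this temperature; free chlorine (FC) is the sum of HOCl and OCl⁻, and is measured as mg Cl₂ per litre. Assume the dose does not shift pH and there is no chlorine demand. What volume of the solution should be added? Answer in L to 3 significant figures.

65.4 L

[OCl⁻]/[HOCl] = 10^(pH − pKa) = 10^(7.85 − 7.53) = 2.089; fraction as HOCl = 1/(1 + 2.089) = 0.3237.
Free chlorine required for 2.82 ppm HOCl: 2.82 / 0.3237 = 8.712 ppm.
FC to add: 8.712 − 0.7 = 8.012 mg/L as Cl₂.
Cl₂ equivalent: 8.012 mg/L × 850,000 L = 6810 g.
Product at 8.9% available Cl: 6810 / 0.089 = 76,520 g.
Volume: 76,520 g ÷ 1.17 g/mL = 65,400 mL.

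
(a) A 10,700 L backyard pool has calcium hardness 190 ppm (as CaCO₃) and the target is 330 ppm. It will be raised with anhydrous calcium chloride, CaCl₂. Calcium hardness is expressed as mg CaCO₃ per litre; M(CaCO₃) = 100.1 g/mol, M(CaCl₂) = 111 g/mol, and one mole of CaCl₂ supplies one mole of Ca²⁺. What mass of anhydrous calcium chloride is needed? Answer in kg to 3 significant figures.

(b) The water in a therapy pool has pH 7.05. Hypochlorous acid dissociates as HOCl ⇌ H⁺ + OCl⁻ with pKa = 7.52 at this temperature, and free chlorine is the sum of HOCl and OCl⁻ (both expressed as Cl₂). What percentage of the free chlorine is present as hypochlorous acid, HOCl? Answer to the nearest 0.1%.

(a) Hardness to add: (330 − 190) = 140 mg/L as CaCO₃ × 10,700 L = 1498 g as CaCO₃.
(a) Moles of Ca²⁺ (1 mol Ca²⁺ ≡ 1 mol CaCO₃): 1498 / 100.1 g/mol = 14.97 mol.
(a) Mass of CaCl₂: 14.97 × 111 = 1661 g.

(b) [OCl⁻]/[HOCl] = 10^(pH − pKa) = 10^(7.05 − 7.52) = 10^-0.47 = 0.3388.
(b) Fraction as HOCl = 1 / (1 + 0.3388) = 0.7469.

(a) 1.66 kg; (b) 74.7%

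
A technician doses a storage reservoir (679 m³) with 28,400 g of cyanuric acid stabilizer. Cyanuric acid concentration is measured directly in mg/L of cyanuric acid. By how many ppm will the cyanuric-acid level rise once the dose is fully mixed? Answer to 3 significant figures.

Volume: 679 m³ = 679,000 L.
Rise: 28,400 g / 679,000 L × 1000 = 41.83 mg/L.

41.8 ppm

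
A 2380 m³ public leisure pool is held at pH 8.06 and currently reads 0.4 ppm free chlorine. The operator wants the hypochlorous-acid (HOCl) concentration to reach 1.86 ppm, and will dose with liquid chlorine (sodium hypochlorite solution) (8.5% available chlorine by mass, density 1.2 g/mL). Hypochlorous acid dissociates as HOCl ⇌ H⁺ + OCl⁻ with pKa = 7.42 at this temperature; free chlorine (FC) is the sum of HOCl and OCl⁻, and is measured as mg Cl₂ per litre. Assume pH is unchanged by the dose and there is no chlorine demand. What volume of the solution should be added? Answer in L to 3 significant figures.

224 L

Volume: 2380 m³ = 2,380,000 L.
[OCl⁻]/[HOCl] = 10^(pH − pKa) = 10^(8.06 − 7.42) = 4.365; fraction as HOCl = 1/(1 + 4.365) = 0.1864.
Free chlorine required for 1.86 ppm HOCl: 1.86 / 0.1864 = 9.979 ppm.
FC to add: 9.979 − 0.4 = 9.579 mg/L as Cl₂.
Cl₂ equivalent: 9.579 mg/L × 2,380,000 L = 22,800 g.
Product at 8.5% available Cl: 22,800 / 0.085 = 268,200 g.
Volume: 268,200 g ÷ 1.2 g/mL = 223,500 mL.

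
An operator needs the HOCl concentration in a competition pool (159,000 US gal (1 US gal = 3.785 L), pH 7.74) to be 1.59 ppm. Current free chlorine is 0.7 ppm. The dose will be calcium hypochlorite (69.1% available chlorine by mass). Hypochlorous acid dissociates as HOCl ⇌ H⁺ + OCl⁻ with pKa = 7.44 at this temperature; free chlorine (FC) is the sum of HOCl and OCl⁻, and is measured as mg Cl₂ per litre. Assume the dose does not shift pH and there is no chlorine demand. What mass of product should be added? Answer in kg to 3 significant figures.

3.54 kg

Volume: 159,000 US gal × 3.785 L/gal = 601,815 L.
[OCl⁻]/[HOCl] = 10^(pH − pKa) = 10^(7.74 − 7.44) = 1.995; fraction as HOCl = 1/(1 + 1.995) = 0.3339.
Free chlorine required for 1.59 ppm HOCl: 1.59 / 0.3339 = 4.762 ppm.
FC to add: 4.762 − 0.7 = 4.062 mg/L as Cl₂.
Cl₂ equivalent: 4.062 mg/L × 601,815 L = 2445 g.
Product at 69.1% available Cl: 2445 / 0.691 = 3538 g.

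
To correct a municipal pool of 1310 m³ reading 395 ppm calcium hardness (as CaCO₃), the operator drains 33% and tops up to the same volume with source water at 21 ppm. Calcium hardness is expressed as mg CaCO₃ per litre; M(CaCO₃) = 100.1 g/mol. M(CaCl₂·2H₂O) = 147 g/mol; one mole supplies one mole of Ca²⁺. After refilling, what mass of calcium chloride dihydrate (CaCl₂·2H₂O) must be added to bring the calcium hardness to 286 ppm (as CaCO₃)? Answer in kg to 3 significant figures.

27.7 kg

Volume: 1310 m³ = 1,310,000 L.
After draining 33% and refilling: 395 × 0.67 + 21 × 0.33 = 271.58 ppm.
Deficit to target: 286 − 271.58 = 14.42 mg/L.
As CaCO₃: 14.42 mg/L × 1,310,000 L = 18,890 g; ÷ 100.1 = 188.7 mol Ca²⁺.
Mass: 188.7 × 147 = 27,740 g.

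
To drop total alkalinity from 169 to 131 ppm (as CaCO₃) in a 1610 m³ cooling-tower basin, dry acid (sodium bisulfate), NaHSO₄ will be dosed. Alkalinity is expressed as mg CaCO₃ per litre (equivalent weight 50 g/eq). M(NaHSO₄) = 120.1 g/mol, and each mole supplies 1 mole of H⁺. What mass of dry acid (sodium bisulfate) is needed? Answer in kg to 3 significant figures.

147 kg

Volume: 1610 m³ = 1,610,000 L.
Alkalinity to neutralize: (169 − 131) = 38 mg/L as CaCO₃ × 1,610,000 L = 61,180 g as CaCO₃.
Equivalents of H⁺ required: 61,180 ÷ 50 g/eq = 1224 eq = 1224 mol NaHSO₄.
Mass of NaHSO₄: 1224 × 120.1 = 147,000 g.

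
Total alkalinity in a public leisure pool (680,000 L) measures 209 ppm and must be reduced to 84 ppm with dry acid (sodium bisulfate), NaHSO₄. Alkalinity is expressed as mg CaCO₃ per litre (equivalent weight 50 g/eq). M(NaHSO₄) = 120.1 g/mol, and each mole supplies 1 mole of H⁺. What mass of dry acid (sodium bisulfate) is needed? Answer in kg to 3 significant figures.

204 kg

Alkalinity to neutralize: (209 − 84) = 125 mg/L as CaCO₃ × 680,000 L = 85,000 g as CaCO₃.
Equivalents of H⁺ required: 85,000 ÷ 50 g/eq = 1700 eq = 1700 mol NaHSO₄.
Mass of NaHSO₄: 1700 × 120.1 = 204,200 g.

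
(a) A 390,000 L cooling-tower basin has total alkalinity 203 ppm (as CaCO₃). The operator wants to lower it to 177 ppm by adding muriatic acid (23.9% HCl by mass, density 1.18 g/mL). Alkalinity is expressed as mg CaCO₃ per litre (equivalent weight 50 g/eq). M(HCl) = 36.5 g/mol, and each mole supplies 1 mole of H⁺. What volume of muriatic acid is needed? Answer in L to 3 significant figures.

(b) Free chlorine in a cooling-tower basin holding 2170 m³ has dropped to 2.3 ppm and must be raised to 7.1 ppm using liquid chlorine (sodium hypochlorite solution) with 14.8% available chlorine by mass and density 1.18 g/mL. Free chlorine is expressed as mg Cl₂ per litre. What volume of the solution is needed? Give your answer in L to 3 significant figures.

(a) Alkalinity to neutralize: (203 − 177) = 26 mg/L as CaCO₃ × 390,000 L = 10,140 g as CaCO₃.
(a) Equivalents of H⁺ required: 10,140 ÷ 50 g/eq = 202.8 eq = 202.8 mol HCl.
(a) Mass of HCl: 202.8 × 36.5 = 7402 g.
(a) Mass of 23.9% solution: 7402 / 0.239 = 30,970 g.
(a) Volume: 30,970 g ÷ 1.18 g/mL = 26,250 mL.

(b) Volume: 2170 m³ = 2,170,000 L.
(b) Chlorine deficit: 7.1 − 2.3 = 4.8 ppm = 4.8 mg/L as Cl₂.
(b) Cl₂ equivalent needed: 4.8 mg/L × 2,170,000 L = 10,420,000 mg = 10,420 g.
(b) Product at 14.8% available chlorine: 10,420 / 0.148 = 70,380 g.
(b) Volume at density 1.18 g/mL: 70,380 g ÷ 1.18 g/mL = 59,640 mL.

(a) 26.2 L; (b) 59.6 L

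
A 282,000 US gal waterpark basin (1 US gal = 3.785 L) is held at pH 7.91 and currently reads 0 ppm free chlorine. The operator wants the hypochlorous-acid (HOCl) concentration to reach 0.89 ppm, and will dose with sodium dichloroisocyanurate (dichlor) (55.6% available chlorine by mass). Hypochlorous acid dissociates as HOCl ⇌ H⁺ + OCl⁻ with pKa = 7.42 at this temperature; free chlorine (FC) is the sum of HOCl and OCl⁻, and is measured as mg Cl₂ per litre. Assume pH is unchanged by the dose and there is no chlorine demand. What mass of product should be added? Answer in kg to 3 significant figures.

Volume: 282,000 US gal × 3.785 L/gal = 1,067,370 L.
[OCl⁻]/[HOCl] = 10^(pH − pKa) = 10^(7.91 − 7.42) = 3.09; fraction as HOCl = 1/(1 + 3.09) = 0.2445.
Free chlorine required for 0.89 ppm HOCl: 0.89 / 0.2445 = 3.64 ppm.
FC to add: 3.64 − 0 = 3.64 mg/L as Cl₂.
Cl₂ equivalent: 3.64 mg/L × 1,067,370 L = 3886 g.
Product at 55.6% available Cl: 3886 / 0.556 = 6989 g.

6.99 kg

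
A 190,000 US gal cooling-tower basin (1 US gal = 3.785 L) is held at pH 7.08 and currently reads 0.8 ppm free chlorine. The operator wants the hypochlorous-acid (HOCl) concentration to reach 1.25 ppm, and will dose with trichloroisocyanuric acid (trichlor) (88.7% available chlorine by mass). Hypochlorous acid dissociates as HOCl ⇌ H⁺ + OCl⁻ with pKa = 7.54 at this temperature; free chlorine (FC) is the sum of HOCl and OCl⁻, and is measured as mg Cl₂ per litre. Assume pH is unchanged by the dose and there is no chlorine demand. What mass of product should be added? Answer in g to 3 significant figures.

Volume: 190,000 US gal × 3.785 L/gal = 719,150 L.
[OCl⁻]/[HOCl] = 10^(pH − pKa) = 10^(7.08 − 7.54) = 0.3467; fraction as HOCl = 1/(1 + 0.3467) = 0.7425.
Free chlorine required for 1.25 ppm HOCl: 1.25 / 0.7425 = 1.683 ppm.
FC to add: 1.683 − 0.8 = 0.8834 mg/L as Cl₂.
Cl₂ equivalent: 0.8834 mg/L × 719,150 L = 635.3 g.
Product at 88.7% available Cl: 635.3 / 0.887 = 716.2 g.

716 g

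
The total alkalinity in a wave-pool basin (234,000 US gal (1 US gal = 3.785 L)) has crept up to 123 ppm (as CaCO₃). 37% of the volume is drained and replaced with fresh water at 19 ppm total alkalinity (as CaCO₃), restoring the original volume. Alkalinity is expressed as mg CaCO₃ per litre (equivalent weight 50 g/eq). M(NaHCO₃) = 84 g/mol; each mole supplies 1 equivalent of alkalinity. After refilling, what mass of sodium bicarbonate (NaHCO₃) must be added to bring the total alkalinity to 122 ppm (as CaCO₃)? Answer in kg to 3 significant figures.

Volume: 234,000 US gal × 3.785 L/gal = 885,690 L.
After draining 37% and refilling: 123 × 0.63 + 19 × 0.37 = 84.52 ppm.
Deficit to target: 122 − 84.52 = 37.48 mg/L.
As CaCO₃: 37.48 mg/L × 885,690 L = 33,200 g; ÷ 50 g/eq ÷ 1 = 663.9 mol NaHCO₃.
Mass: 663.9 × 84 = 55,770 g.

55.8 kg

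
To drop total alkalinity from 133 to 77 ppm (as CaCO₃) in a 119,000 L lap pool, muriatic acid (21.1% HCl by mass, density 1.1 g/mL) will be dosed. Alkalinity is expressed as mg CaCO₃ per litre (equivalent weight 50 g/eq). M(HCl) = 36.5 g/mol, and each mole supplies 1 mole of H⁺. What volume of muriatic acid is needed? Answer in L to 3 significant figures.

21.0 L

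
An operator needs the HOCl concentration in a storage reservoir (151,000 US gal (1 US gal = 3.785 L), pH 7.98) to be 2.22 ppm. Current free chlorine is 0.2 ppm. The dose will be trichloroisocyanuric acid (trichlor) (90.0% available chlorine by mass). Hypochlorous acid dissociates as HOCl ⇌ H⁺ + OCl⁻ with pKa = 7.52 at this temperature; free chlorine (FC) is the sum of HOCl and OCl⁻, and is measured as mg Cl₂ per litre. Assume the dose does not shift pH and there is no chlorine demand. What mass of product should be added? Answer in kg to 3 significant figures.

Volume: 151,000 US gal × 3.785 L/gal = 571,535 L.
[OCl⁻]/[HOCl] = 10^(pH − pKa) = 10^(7.98 − 7.52) = 2.884; fraction as HOCl = 1/(1 + 2.884) = 0.2575.
Free chlorine required for 2.22 ppm HOCl: 2.22 / 0.2575 = 8.623 ppm.
FC to add: 8.623 − 0.2 = 8.423 mg/L as Cl₂.
Cl₂ equivalent: 8.423 mg/L × 571,535 L = 4814 g.
Product at 90.0% available Cl: 4814 / 0.9 = 5349 g.

5.35 kg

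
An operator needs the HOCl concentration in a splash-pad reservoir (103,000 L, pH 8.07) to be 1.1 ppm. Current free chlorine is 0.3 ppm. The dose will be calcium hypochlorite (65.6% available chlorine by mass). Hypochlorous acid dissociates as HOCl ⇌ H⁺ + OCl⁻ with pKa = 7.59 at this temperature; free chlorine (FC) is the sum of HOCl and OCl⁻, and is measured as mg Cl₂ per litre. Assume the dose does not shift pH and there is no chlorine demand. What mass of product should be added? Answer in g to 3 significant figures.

[OCl⁻]/[HOCl] = 10^(pH − pKa) = 10^(8.07 − 7.59) = 3.02; fraction as HOCl = 1/(1 + 3.02) = 0.2488.
Free chlorine required for 1.1 ppm HOCl: 1.1 / 0.2488 = 4.422 ppm.
FC to add: 4.422 − 0.3 = 4.122 mg/L as Cl₂.
Cl₂ equivalent: 4.122 mg/L × 103,000 L = 424.6 g.
Product at 65.6% available Cl: 424.6 / 0.656 = 647.2 g.

647 g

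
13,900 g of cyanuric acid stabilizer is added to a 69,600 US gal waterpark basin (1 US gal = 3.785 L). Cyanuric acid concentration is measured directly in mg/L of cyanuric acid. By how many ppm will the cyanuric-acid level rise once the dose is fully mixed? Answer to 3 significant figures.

Volume: 69,600 US gal × 3.785 L/gal = 263,436 L.
Rise: 13,900 g / 263,436 L × 1000 = 52.76 mg/L.

52.8 ppm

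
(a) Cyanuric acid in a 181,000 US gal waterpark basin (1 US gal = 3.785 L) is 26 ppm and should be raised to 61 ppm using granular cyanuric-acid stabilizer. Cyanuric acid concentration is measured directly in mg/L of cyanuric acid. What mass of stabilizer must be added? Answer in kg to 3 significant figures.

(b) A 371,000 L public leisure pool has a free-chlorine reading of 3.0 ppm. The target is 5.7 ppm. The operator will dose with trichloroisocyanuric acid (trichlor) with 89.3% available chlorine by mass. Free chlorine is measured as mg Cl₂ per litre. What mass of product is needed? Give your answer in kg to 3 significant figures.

(a) 24.0 kg; (b) 1.12 kg

(a) Volume: 181,000 US gal × 3.785 L/gal = 685,085 L.
(a) CYA to add: (61 − 26) = 35 mg/L × 685,085 L = 23,980 g cyanuric acid.

(b) Chlorine deficit: 5.7 − 3.0 = 2.7 ppm = 2.7 mg/L as Cl₂.
(b) Cl₂ equivalent needed: 2.7 mg/L × 371,000 L = 1,002,000 mg = 1002 g.
(b) Product at 89.3% available chlorine: 1002 / 0.893 = 1122 g.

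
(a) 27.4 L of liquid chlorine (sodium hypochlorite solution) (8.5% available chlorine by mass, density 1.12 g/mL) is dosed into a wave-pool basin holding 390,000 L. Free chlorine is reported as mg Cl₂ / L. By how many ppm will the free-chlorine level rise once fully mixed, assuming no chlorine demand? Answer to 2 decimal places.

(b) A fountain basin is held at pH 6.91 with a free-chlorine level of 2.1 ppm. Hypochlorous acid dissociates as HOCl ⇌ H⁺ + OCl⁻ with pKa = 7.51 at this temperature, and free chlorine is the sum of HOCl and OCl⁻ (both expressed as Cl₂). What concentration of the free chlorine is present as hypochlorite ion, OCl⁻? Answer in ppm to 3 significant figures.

(a) 6.69 ppm; (b) 0.422 ppm

(a) Mass of solution: 27.4 L × 1000 mL/L × 1.12 g/mL = 30,690 g.
(a) Available chlorine delivered: 30,690 g × 0.085 = 2608 g as Cl₂.
(a) Concentration rise: 2608 g / 390,000 L = 6.688 mg/L = 6.69 ppm.

(b) [OCl⁻]/[HOCl] = 10^(pH − pKa) = 10^(6.91 − 7.51) = 10^-0.60 = 0.2512.
(b) Fraction as HOCl = 1 / (1 + 0.2512) = 0.7992.
(b) OCl⁻ = (1 − 0.7992) × 2.1 ppm = 0.4216 ppm.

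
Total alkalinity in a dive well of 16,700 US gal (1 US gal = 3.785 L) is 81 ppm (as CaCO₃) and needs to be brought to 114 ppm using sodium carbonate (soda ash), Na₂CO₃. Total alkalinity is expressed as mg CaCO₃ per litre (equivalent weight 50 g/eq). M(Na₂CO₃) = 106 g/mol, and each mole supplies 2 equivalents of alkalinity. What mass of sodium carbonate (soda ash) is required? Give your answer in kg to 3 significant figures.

Volume: 16,700 US gal × 3.785 L/gal = 63,210 L.
Alkalinity to add: (114 − 81) = 33 mg/L as CaCO₃ × 63,210 L = 2086 g as CaCO₃.
Equivalents: 2086 g ÷ 50 g/eq = 41.72 eq.
Each mole of Na₂CO₃ supplies 2 eq, so 41.72 / 2 = 20.86 mol.
Mass: 20.86 mol × 106 g/mol = 2211 g.

2.21 kg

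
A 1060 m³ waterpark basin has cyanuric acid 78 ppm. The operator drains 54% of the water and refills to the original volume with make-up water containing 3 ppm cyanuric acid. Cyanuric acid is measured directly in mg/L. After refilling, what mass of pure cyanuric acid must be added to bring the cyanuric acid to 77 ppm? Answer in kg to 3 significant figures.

41.9 kg

Volume: 1060 m³ = 1,060,000 L.
After draining 54% and refilling: 78 × 0.46 + 3 × 0.54 = 37.5 ppm.
Deficit to target: 77 − 37.5 = 39.5 mg/L.
Mass: 39.5 mg/L × 1,060,000 L = 41,870 g cyanuric acid.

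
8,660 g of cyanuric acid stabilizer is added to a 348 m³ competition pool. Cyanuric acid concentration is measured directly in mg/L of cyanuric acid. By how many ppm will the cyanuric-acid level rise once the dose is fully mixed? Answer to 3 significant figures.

Volume: 348 m³ = 348,000 L.
Rise: 8,660 g / 348,000 L × 1000 = 24.89 mg/L.

24.9 ppm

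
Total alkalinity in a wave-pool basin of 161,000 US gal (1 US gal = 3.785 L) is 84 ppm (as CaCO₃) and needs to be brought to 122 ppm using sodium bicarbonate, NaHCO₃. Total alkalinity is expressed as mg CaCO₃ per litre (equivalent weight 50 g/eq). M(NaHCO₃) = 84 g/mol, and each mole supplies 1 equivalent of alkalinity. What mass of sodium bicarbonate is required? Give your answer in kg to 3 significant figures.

38.9 kg

Volume: 161,000 US gal × 3.785 L/gal = 609,385 L.
Alkalinity to add: (122 − 84) = 38 mg/L as CaCO₃ × 609,385 L = 23,160 g as CaCO₃.
Equivalents: 23,160 g ÷ 50 g/eq = 463.1 eq.
NaHCO₃ supplies 1 eq per mole → 463.1 mol.
Mass: 463.1 mol × 84 g/mol = 38,900 g.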